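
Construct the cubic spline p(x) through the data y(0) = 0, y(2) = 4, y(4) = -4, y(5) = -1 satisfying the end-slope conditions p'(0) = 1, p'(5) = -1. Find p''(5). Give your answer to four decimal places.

Put M_i = p'' at the i-th knot. Here h = (2, 2, 1) and Δ = (2, -4, 3), so the interior equations h_(i-1)·M_(i-1) + 2(h_(i-1)+h_i)·M_i + h_i·M_(i+1) = 6(Δ_i − Δ_(i-1)) read
  2·M_0 + 8·M_1 + 2·M_2 = 6(Δ_1 - Δ_0) = -36
  2·M_1 + 6·M_2 + 1·M_3 = 6(Δ_2 - Δ_1) = 42
Clamped end conditions give two more equations: 2h_0·M_0 + h_0·M_1 = 6(Δ_0 - p'(0)) = 6 and h_2·M_2 + 2h_2·M_3 = 6(p'(5) - Δ_2) = -24.
Hence M_0 = 142/23, M_1 = -215/23, M_2 = 304/23, M_3 = -428/23.

-18.6087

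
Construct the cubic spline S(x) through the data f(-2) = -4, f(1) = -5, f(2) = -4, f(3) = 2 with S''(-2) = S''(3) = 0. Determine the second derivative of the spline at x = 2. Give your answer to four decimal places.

Put M_i = S'' at the i-th knot. Here h = (3, 1, 1) and Δ = (-1/3, 1, 6), so the interior equations h_(i-1)·M_(i-1) + 2(h_(i-1)+h_i)·M_i + h_i·M_(i+1) = 6(Δ_i − Δ_(i-1)) read
  3·M_0 + 8·M_1 + 1·M_2 = 6(Δ_1 - Δ_0) = 8
  1·M_1 + 4·M_2 + 1·M_3 = 6(Δ_2 - Δ_1) = 30
Natural end conditions: M_0 = M_3 = 0.
Forward elimination and back-substitution give M_0 = 0, M_1 = 2/31, M_2 = 232/31, M_3 = 0.

7.4839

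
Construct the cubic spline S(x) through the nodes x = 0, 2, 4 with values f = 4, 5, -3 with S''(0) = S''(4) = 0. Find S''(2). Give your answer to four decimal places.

With σ_i denoting the second derivative at x_i, h_i = 2, 2, and Δ_i = (y_(i+1) − y_i)/h_i = 1/2, -4:
  2·σ_0 + 8·σ_1 + 2·σ_2 = 6(Δ_1 - Δ_0) = -27
Natural end conditions: σ_0 = σ_2 = 0.
Solving the tridiagonal system: σ_0 = 0, σ_1 = -27/8, σ_2 = 0.

-3.3750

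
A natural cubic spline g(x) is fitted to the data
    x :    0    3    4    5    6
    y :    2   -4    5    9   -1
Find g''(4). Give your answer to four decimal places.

-4.7586

With M_i denoting the second derivative at x_i, h_i = 3, 1, 1, 1, and Δ_i = (y_(i+1) − y_i)/h_i = -2, 9, 4, -10:
  3·M_0 + 8·M_1 + 1·M_2 = 6(Δ_1 - Δ_0) = 66
  1·M_1 + 4·M_2 + 1·M_3 = 6(Δ_2 - Δ_1) = -30
  1·M_2 + 4·M_3 + 1·M_4 = 6(Δ_3 - Δ_2) = -84
Natural end conditions: M_0 = M_4 = 0.
Hence M_0 = 0, M_1 = 513/58, M_2 = -138/29, M_3 = -1149/58, M_4 = 0.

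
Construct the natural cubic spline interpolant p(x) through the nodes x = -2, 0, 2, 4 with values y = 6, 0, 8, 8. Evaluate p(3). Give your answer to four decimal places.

9.1500

Write σ_i for p''(x_i). With h_i = 2, 2, 2 and divided differences Δ_i = -3, 4, 0, the continuity of p' gives the tridiagonal system
  2·σ_0 + 8·σ_1 + 2·σ_2 = 6(Δ_1 - Δ_0) = 42
  2·σ_1 + 8·σ_2 + 2·σ_3 = 6(Δ_2 - Δ_1) = -24
Natural end conditions: σ_0 = σ_3 = 0.
Solving: σ_0 = 0, σ_1 = 32/5, σ_2 = -23/5, σ_3 = 0.
On [2, 4], p(x) = 8 + 46/15·(x - 2) - 23/10·(x - 2)² + 23/60·(x - 2)³.
With (x - 2) = 1: p(3) = 183/20.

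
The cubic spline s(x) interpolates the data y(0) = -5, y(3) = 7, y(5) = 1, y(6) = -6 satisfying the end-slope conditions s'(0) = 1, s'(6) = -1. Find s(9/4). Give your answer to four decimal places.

Put σ_i = s'' at the i-th knot. Here h = (3, 2, 1) and Δ = (4, -3, -7), so the interior equations h_(i-1)·σ_(i-1) + 2(h_(i-1)+h_i)·σ_i + h_i·σ_(i+1) = 6(Δ_i − Δ_(i-1)) read
  3·σ_0 + 10·σ_1 + 2·σ_2 = 6(Δ_1 - Δ_0) = -42
  2·σ_1 + 6·σ_2 + 1·σ_3 = 6(Δ_2 - Δ_1) = -24
Clamped end conditions give two more equations: 2h_0·σ_0 + h_0·σ_1 = 6(Δ_0 - s'(0)) = 18 and h_2·σ_2 + 2h_2·σ_3 = 6(s'(6) - Δ_2) = 36.
Solving: σ_0 = 302/57, σ_1 = -262/57, σ_2 = -340/57, σ_3 = 1196/57.
On [0, 3], s(x) = -5 + 1·x + 151/57·x² - 94/171·x³.
With x = 9/4: s(9/4) = 2675/608.

4.3997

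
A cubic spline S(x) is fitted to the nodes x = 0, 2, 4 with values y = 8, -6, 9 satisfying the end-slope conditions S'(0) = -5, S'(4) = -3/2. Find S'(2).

Put M_i = S'' at the i-th knot. Here h = (2, 2) and Δ = (-7, 15/2), so the interior equations h_(i-1)·M_(i-1) + 2(h_(i-1)+h_i)·M_i + h_i·M_(i+1) = 6(Δ_i − Δ_(i-1)) read
  2·M_0 + 8·M_1 + 2·M_2 = 6(Δ_1 - Δ_0) = 87
Clamped end conditions give two more equations: 2h_0·M_0 + h_0·M_1 = 6(Δ_0 - S'(0)) = -12 and h_1·M_1 + 2h_1·M_2 = 6(S'(4) - Δ_1) = -54.
Hence M_0 = -13, M_1 = 20, M_2 = -47/2.
On [2, 4], S'(x) = b_1 + 2c_1·(x - 2) + 3d_1·(x - 2)² with b_1 = Δ_1 - h_1(2M_1 + M_2)/6 = 2, c_1 = M_1/2 = 10, d_1 = (M_2 - M_1)/(6h_1) = -29/8. So S'(2) = 2.

2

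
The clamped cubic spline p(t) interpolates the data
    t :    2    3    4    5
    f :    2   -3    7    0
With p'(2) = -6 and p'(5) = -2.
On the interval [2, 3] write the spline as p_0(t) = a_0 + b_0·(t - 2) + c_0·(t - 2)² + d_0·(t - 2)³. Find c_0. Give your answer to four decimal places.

-7.8667

Write M_i for p''(x_i). With h_i = 1, 1, 1 and divided differences Δ_i = -5, 10, -7, the continuity of p' gives the tridiagonal system
  1·M_0 + 4·M_1 + 1·M_2 = 6(Δ_1 - Δ_0) = 90
  1·M_1 + 4·M_2 + 1·M_3 = 6(Δ_2 - Δ_1) = -102
Clamped end conditions give two more equations: 2h_0·M_0 + h_0·M_1 = 6(Δ_0 - p'(2)) = 6 and h_2·M_2 + 2h_2·M_3 = 6(p'(5) - Δ_2) = 30.
Hence M_0 = -236/15, M_1 = 562/15, M_2 = -662/15, M_3 = 556/15.
On [2, 3], with p_0(t) = a_0 + b_0·(t - 2) + c_0·(t - 2)² + d_0·(t - 2)³: c_0 = M_0/2 = -118/15, d_0 = (M_1 - M_0)/(6h_0) = 133/15, b_0 = Δ_0 - h_0(2M_0 + M_1)/6 = -6.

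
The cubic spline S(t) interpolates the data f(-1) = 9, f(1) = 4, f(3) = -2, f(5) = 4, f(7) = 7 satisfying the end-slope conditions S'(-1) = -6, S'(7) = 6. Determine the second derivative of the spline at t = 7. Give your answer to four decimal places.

With m_i denoting the second derivative at x_i, h_i = 2, 2, 2, 2, and Δ_i = (y_(i+1) − y_i)/h_i = -5/2, -3, 3, 3/2:
  2·m_0 + 8·m_1 + 2·m_2 = 6(Δ_1 - Δ_0) = -3
  2·m_1 + 8·m_2 + 2·m_3 = 6(Δ_2 - Δ_1) = 36
  2·m_2 + 8·m_3 + 2·m_4 = 6(Δ_3 - Δ_2) = -9
Clamped end conditions give two more equations: 2h_0·m_0 + h_0·m_1 = 6(Δ_0 - S'(-1)) = 21 and h_3·m_3 + 2h_3·m_4 = 6(S'(7) - Δ_3) = 27.
Forward elimination and back-substitution give m_0 = 201/28, m_1 = -27/7, m_2 = 27/4, m_3 = -36/7, m_4 = 261/28.

9.3214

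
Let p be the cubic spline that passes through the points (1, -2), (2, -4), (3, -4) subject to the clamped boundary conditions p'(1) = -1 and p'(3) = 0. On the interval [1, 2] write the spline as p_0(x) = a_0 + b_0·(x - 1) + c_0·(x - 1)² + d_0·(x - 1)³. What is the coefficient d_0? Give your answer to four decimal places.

1.7500

Let M_i = p''(x_i). Step sizes h_i = 1, 1; slopes of the chords Δ_i = (y_(i+1) - y_i)/h_i = -2, 0.
  1·M_0 + 4·M_1 + 1·M_2 = 6(Δ_1 - Δ_0) = 12
Clamped end conditions give two more equations: 2h_0·M_0 + h_0·M_1 = 6(Δ_0 - p'(1)) = -6 and h_1·M_1 + 2h_1·M_2 = 6(p'(3) - Δ_1) = 0.
Hence M_0 = -11/2, M_1 = 5, M_2 = -5/2.
On [1, 2], with p_0(x) = a_0 + b_0·(x - 1) + c_0·(x - 1)² + d_0·(x - 1)³: c_0 = M_0/2 = -11/4, d_0 = (M_1 - M_0)/(6h_0) = 7/4, b_0 = Δ_0 - h_0(2M_0 + M_1)/6 = -1.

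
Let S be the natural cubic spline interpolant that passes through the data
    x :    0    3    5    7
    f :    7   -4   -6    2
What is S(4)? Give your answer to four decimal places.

With M_i denoting the second derivative at x_i, h_i = 3, 2, 2, and Δ_i = (y_(i+1) − y_i)/h_i = -11/3, -1, 4:
  3·M_0 + 10·M_1 + 2·M_2 = 6(Δ_1 - Δ_0) = 16
  2·M_1 + 8·M_2 + 2·M_3 = 6(Δ_2 - Δ_1) = 30
Natural end conditions: M_0 = M_3 = 0.
Hence M_0 = 0, M_1 = 17/19, M_2 = 67/19, M_3 = 0.
On [3, 5], S(x) = -4 - 158/57·(x - 3) + 17/38·(x - 3)² + 25/114·(x - 3)³.
With (x - 3) = 1: S(4) = -116/19.

-6.1053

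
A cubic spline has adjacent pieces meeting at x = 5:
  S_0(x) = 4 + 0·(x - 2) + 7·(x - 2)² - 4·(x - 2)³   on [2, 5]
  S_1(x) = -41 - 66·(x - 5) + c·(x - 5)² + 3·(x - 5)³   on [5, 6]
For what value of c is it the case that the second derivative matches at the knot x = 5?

-29

S_0''(x) = 14 - 24·(x - 2), so S_0''(5) = -58. On the right, S_1''(5) = 2c, so c = -29.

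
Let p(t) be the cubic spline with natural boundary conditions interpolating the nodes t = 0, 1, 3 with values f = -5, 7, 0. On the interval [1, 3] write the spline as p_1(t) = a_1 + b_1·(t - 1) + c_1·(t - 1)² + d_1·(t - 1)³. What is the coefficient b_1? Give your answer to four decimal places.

6.8333

Put σ_i = p'' at the i-th knot. Here h = (1, 2) and Δ = (12, -7/2), so the interior equations h_(i-1)·σ_(i-1) + 2(h_(i-1)+h_i)·σ_i + h_i·σ_(i+1) = 6(Δ_i − Δ_(i-1)) read
  1·σ_0 + 6·σ_1 + 2·σ_2 = 6(Δ_1 - Δ_0) = -93
Natural end conditions: σ_0 = σ_2 = 0.
Forward elimination and back-substitution give σ_0 = 0, σ_1 = -31/2, σ_2 = 0.
On [1, 3], with p_1(t) = a_1 + b_1·(t - 1) + c_1·(t - 1)² + d_1·(t - 1)³: c_1 = σ_1/2 = -31/4, d_1 = (σ_2 - σ_1)/(6h_1) = 31/24, b_1 = Δ_1 - h_1(2σ_1 + σ_2)/6 = 41/6.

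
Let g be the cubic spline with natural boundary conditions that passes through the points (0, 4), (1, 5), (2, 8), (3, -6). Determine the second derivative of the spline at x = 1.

10

Write m_i for g''(x_i). With h_i = 1, 1, 1 and divided differences Δ_i = 1, 3, -14, the continuity of g' gives the tridiagonal system
  1·m_0 + 4·m_1 + 1·m_2 = 6(Δ_1 - Δ_0) = 12
  1·m_1 + 4·m_2 + 1·m_3 = 6(Δ_2 - Δ_1) = -102
Natural end conditions: m_0 = m_3 = 0.
Forward elimination and back-substitution give m_0 = 0, m_1 = 10, m_2 = -28, m_3 = 0.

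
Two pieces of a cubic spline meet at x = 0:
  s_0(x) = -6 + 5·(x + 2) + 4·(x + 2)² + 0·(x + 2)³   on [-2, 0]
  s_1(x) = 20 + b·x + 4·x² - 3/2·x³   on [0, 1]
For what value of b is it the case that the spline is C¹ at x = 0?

21

s_0'(x) = 5 + 8·(x + 2) + 0·(x + 2)², so s_0'(0) = 21. On the right, s_1'(0) = b, so b = 21.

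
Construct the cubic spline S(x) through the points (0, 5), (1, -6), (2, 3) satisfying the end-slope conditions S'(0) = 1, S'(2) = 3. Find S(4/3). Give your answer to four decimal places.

-4.2593

Let M_i = S''(x_i). Step sizes h_i = 1, 1; slopes of the chords Δ_i = (y_(i+1) - y_i)/h_i = -11, 9.
  1·M_0 + 4·M_1 + 1·M_2 = 6(Δ_1 - Δ_0) = 120
Clamped end conditions give two more equations: 2h_0·M_0 + h_0·M_1 = 6(Δ_0 - S'(0)) = -72 and h_1·M_1 + 2h_1·M_2 = 6(S'(2) - Δ_1) = -36.
Forward elimination and back-substitution give M_0 = -65, M_1 = 58, M_2 = -47.
On [1, 2], S(x) = -6 - 5/2·(x - 1) + 29·(x - 1)² - 35/2·(x - 1)³.
With (x - 1) = 1/3: S(4/3) = -115/27.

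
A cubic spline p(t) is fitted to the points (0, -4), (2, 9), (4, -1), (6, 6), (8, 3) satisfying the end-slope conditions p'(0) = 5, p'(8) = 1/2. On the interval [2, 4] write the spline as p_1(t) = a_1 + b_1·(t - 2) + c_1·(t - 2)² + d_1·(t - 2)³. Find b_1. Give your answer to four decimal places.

Write M_i for p''(x_i). With h_i = 2, 2, 2, 2 and divided differences Δ_i = 13/2, -5, 7/2, -3/2, the continuity of p' gives the tridiagonal system
  2·M_0 + 8·M_1 + 2·M_2 = 6(Δ_1 - Δ_0) = -69
  2·M_1 + 8·M_2 + 2·M_3 = 6(Δ_2 - Δ_1) = 51
  2·M_2 + 8·M_3 + 2·M_4 = 6(Δ_3 - Δ_2) = -30
Clamped end conditions give two more equations: 2h_0·M_0 + h_0·M_1 = 6(Δ_0 - p'(0)) = 9 and h_3·M_3 + 2h_3·M_4 = 6(p'(8) - Δ_3) = 12.
Solving the tridiagonal system: M_0 = 129/14, M_1 = -195/14, M_2 = 12, M_3 = -60/7, M_4 = 51/7.
On [2, 4], with p_1(t) = a_1 + b_1·(t - 2) + c_1·(t - 2)² + d_1·(t - 2)³: c_1 = M_1/2 = -195/28, d_1 = (M_2 - M_1)/(6h_1) = 121/56, b_1 = Δ_1 - h_1(2M_1 + M_2)/6 = 2/7.

0.2857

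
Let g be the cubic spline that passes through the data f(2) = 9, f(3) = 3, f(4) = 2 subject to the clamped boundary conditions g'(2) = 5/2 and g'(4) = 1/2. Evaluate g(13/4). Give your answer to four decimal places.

1.9766

Let M_i = g''(x_i). Step sizes h_i = 1, 1; slopes of the chords Δ_i = (y_(i+1) - y_i)/h_i = -6, -1.
  1·M_0 + 4·M_1 + 1·M_2 = 6(Δ_1 - Δ_0) = 30
Clamped end conditions give two more equations: 2h_0·M_0 + h_0·M_1 = 6(Δ_0 - g'(2)) = -51 and h_1·M_1 + 2h_1·M_2 = 6(g'(4) - Δ_1) = 9.
Solving: M_0 = -34, M_1 = 17, M_2 = -4.
On [3, 4], g(t) = 3 - 6·(t - 3) + 17/2·(t - 3)² - 7/2·(t - 3)³.
With (t - 3) = 1/4: g(13/4) = 253/128.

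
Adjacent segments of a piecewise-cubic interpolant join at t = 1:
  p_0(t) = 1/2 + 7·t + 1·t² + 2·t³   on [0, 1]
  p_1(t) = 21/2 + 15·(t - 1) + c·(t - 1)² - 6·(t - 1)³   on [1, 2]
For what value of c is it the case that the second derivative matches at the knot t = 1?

7

p_0''(t) = 2 + 12·t, so p_0''(1) = 14. On the right, p_1''(1) = 2c, so c = 7.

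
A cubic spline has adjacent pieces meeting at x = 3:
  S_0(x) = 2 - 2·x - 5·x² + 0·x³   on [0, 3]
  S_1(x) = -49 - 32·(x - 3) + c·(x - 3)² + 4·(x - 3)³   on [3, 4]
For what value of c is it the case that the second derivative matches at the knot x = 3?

S_0''(x) = -10 + 0·x, so S_0''(3) = -10. On the right, S_1''(3) = 2c, so c = -5.

-5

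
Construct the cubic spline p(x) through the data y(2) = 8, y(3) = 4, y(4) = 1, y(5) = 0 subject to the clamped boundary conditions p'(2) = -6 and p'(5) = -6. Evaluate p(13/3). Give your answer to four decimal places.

1.0963

Write M_i for p''(x_i). With h_i = 1, 1, 1 and divided differences Δ_i = -4, -3, -1, the continuity of p' gives the tridiagonal system
  1·M_0 + 4·M_1 + 1·M_2 = 6(Δ_1 - Δ_0) = 6
  1·M_1 + 4·M_2 + 1·M_3 = 6(Δ_2 - Δ_1) = 12
Clamped end conditions give two more equations: 2h_0·M_0 + h_0·M_1 = 6(Δ_0 - p'(2)) = 12 and h_2·M_2 + 2h_2·M_3 = 6(p'(5) - Δ_2) = -30.
Solving: M_0 = 36/5, M_1 = -12/5, M_2 = 42/5, M_3 = -96/5.
On [4, 5], p(x) = 1 - 3/5·(x - 4) + 21/5·(x - 4)² - 23/5·(x - 4)³.
With (x - 4) = 1/3: p(13/3) = 148/135.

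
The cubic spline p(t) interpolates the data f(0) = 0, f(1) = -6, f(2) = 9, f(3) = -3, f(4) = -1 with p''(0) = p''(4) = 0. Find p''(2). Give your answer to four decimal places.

-61.2857

With σ_i denoting the second derivative at x_i, h_i = 1, 1, 1, 1, and Δ_i = (y_(i+1) − y_i)/h_i = -6, 15, -12, 2:
  1·σ_0 + 4·σ_1 + 1·σ_2 = 6(Δ_1 - Δ_0) = 126
  1·σ_1 + 4·σ_2 + 1·σ_3 = 6(Δ_2 - Δ_1) = -162
  1·σ_2 + 4·σ_3 + 1·σ_4 = 6(Δ_3 - Δ_2) = 84
Natural end conditions: σ_0 = σ_4 = 0.
Hence σ_0 = 0, σ_1 = 1311/28, σ_2 = -429/7, σ_3 = 1017/28, σ_4 = 0.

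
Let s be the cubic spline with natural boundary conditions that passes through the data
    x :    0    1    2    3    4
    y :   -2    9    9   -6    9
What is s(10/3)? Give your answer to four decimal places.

Let M_i = s''(x_i). Step sizes h_i = 1, 1, 1, 1; slopes of the chords Δ_i = (y_(i+1) - y_i)/h_i = 11, 0, -15, 15.
  1·M_0 + 4·M_1 + 1·M_2 = 6(Δ_1 - Δ_0) = -66
  1·M_1 + 4·M_2 + 1·M_3 = 6(Δ_2 - Δ_1) = -90
  1·M_2 + 4·M_3 + 1·M_4 = 6(Δ_3 - Δ_2) = 180
Natural end conditions: M_0 = M_4 = 0.
Solving: M_0 = 0, M_1 = -225/28, M_2 = -237/7, M_3 = 1497/28, M_4 = 0.
On [3, 4], s(x) = -6 - 79/28·(x - 3) + 1497/56·(x - 3)² - 499/56·(x - 3)³.
With (x - 3) = 1/3: s(10/3) = -3251/756.

-4.3003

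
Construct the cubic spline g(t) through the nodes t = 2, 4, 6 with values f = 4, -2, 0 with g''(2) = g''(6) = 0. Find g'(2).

-4

Write σ_i for g''(x_i). With h_i = 2, 2 and divided differences Δ_i = -3, 1, the continuity of g' gives the tridiagonal system
  2·σ_0 + 8·σ_1 + 2·σ_2 = 6(Δ_1 - Δ_0) = 24
Natural end conditions: σ_0 = σ_2 = 0.
Solving: σ_0 = 0, σ_1 = 3, σ_2 = 0.
On [2, 4], g'(t) = b_0 + 2c_0·(t - 2) + 3d_0·(t - 2)² with b_0 = Δ_0 - h_0(2σ_0 + σ_1)/6 = -4, c_0 = σ_0/2 = 0, d_0 = (σ_1 - σ_0)/(6h_0) = 1/4. So g'(2) = -4.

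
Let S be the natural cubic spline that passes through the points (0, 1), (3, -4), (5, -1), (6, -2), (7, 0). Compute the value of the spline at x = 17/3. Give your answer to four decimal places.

Put M_i = S'' at the i-th knot. Here h = (3, 2, 1, 1) and Δ = (-5/3, 3/2, -1, 2), so the interior equations h_(i-1)·M_(i-1) + 2(h_(i-1)+h_i)·M_i + h_i·M_(i+1) = 6(Δ_i − Δ_(i-1)) read
  3·M_0 + 10·M_1 + 2·M_2 = 6(Δ_1 - Δ_0) = 19
  2·M_1 + 6·M_2 + 1·M_3 = 6(Δ_2 - Δ_1) = -15
  1·M_2 + 4·M_3 + 1·M_4 = 6(Δ_3 - Δ_2) = 18
Natural end conditions: M_0 = M_4 = 0.
Hence M_0 = 0, M_1 = 593/214, M_2 = -466/107, M_3 = 598/107, M_4 = 0.
On [5, 6], S(x) = -1 - 154/321·(x - 5) - 233/107·(x - 5)² + 532/321·(x - 5)³.
With (x - 5) = 2/3: S(17/3) = -15571/8667.

-1.7966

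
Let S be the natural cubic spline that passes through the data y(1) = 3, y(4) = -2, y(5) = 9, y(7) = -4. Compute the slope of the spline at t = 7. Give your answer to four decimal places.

-12.9965

Let m_i = S''(x_i). Step sizes h_i = 3, 1, 2; slopes of the chords Δ_i = (y_(i+1) - y_i)/h_i = -5/3, 11, -13/2.
  3·m_0 + 8·m_1 + 1·m_2 = 6(Δ_1 - Δ_0) = 76
  1·m_1 + 6·m_2 + 2·m_3 = 6(Δ_2 - Δ_1) = -105
Natural end conditions: m_0 = m_3 = 0.
Solving the tridiagonal system: m_0 = 0, m_1 = 561/47, m_2 = -916/47, m_3 = 0.
On [5, 7], S'(t) = b_2 + 2c_2·(t - 5) + 3d_2·(t - 5)² with b_2 = Δ_2 - h_2(2m_2 + m_3)/6 = 1831/282, c_2 = m_2/2 = -458/47, d_2 = (m_3 - m_2)/(6h_2) = 229/141. So S'(7) = -3665/282.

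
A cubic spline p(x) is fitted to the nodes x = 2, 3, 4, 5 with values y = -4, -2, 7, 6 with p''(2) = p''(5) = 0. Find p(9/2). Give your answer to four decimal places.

7.6750

Put σ_i = p'' at the i-th knot. Here h = (1, 1, 1) and Δ = (2, 9, -1), so the interior equations h_(i-1)·σ_(i-1) + 2(h_(i-1)+h_i)·σ_i + h_i·σ_(i+1) = 6(Δ_i − Δ_(i-1)) read
  1·σ_0 + 4·σ_1 + 1·σ_2 = 6(Δ_1 - Δ_0) = 42
  1·σ_1 + 4·σ_2 + 1·σ_3 = 6(Δ_2 - Δ_1) = -60
Natural end conditions: σ_0 = σ_3 = 0.
Hence σ_0 = 0, σ_1 = 76/5, σ_2 = -94/5, σ_3 = 0.
On [4, 5], p(x) = 7 + 79/15·(x - 4) - 47/5·(x - 4)² + 47/15·(x - 4)³.
With (x - 4) = 1/2: p(9/2) = 307/40.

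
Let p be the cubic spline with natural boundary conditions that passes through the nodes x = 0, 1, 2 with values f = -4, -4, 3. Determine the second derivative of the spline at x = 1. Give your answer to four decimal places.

Let σ_i = p''(x_i). Step sizes h_i = 1, 1; slopes of the chords Δ_i = (y_(i+1) - y_i)/h_i = 0, 7.
  1·σ_0 + 4·σ_1 + 1·σ_2 = 6(Δ_1 - Δ_0) = 42
Natural end conditions: σ_0 = σ_2 = 0.
Solving: σ_0 = 0, σ_1 = 21/2, σ_2 = 0.

10.5000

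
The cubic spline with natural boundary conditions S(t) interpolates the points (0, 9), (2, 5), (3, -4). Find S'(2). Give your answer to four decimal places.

-6.6667

Write m_i for S''(x_i). With h_i = 2, 1 and divided differences Δ_i = -2, -9, the continuity of S' gives the tridiagonal system
  2·m_0 + 6·m_1 + 1·m_2 = 6(Δ_1 - Δ_0) = -42
Natural end conditions: m_0 = m_2 = 0.
Solving the tridiagonal system: m_0 = 0, m_1 = -7, m_2 = 0.
On [2, 3], S'(t) = b_1 + 2c_1·(t - 2) + 3d_1·(t - 2)² with b_1 = Δ_1 - h_1(2m_1 + m_2)/6 = -20/3, c_1 = m_1/2 = -7/2, d_1 = (m_2 - m_1)/(6h_1) = 7/6. So S'(2) = -20/3.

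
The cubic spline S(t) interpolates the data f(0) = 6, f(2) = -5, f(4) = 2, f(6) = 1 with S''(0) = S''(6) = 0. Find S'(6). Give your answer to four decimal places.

-2.1667

Write M_i for S''(x_i). With h_i = 2, 2, 2 and divided differences Δ_i = -11/2, 7/2, -1/2, the continuity of S' gives the tridiagonal system
  2·M_0 + 8·M_1 + 2·M_2 = 6(Δ_1 - Δ_0) = 54
  2·M_1 + 8·M_2 + 2·M_3 = 6(Δ_2 - Δ_1) = -24
Natural end conditions: M_0 = M_3 = 0.
Solving the tridiagonal system: M_0 = 0, M_1 = 8, M_2 = -5, M_3 = 0.
On [4, 6], S'(t) = b_2 + 2c_2·(t - 4) + 3d_2·(t - 4)² with b_2 = Δ_2 - h_2(2M_2 + M_3)/6 = 17/6, c_2 = M_2/2 = -5/2, d_2 = (M_3 - M_2)/(6h_2) = 5/12. So S'(6) = -13/6.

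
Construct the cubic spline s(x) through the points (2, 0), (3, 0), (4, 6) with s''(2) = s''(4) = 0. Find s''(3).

Let M_i = s''(x_i). Step sizes h_i = 1, 1; slopes of the chords Δ_i = (y_(i+1) - y_i)/h_i = 0, 6.
  1·M_0 + 4·M_1 + 1·M_2 = 6(Δ_1 - Δ_0) = 36
Natural end conditions: M_0 = M_2 = 0.
Forward elimination and back-substitution give M_0 = 0, M_1 = 9, M_2 = 0.

9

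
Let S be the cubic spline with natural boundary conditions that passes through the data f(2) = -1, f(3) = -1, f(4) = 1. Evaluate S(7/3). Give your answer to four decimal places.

Put m_i = S'' at the i-th knot. Here h = (1, 1) and Δ = (0, 2), so the interior equations h_(i-1)·m_(i-1) + 2(h_(i-1)+h_i)·m_i + h_i·m_(i+1) = 6(Δ_i − Δ_(i-1)) read
  1·m_0 + 4·m_1 + 1·m_2 = 6(Δ_1 - Δ_0) = 12
Natural end conditions: m_0 = m_2 = 0.
Forward elimination and back-substitution give m_0 = 0, m_1 = 3, m_2 = 0.
On [2, 3], S(x) = -1 - 1/2·(x - 2) + 0·(x - 2)² + 1/2·(x - 2)³.
With (x - 2) = 1/3: S(7/3) = -31/27.

-1.1481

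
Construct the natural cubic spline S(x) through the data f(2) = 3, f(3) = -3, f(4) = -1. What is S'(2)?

Write σ_i for S''(x_i). With h_i = 1, 1 and divided differences Δ_i = -6, 2, the continuity of S' gives the tridiagonal system
  1·σ_0 + 4·σ_1 + 1·σ_2 = 6(Δ_1 - Δ_0) = 48
Natural end conditions: σ_0 = σ_2 = 0.
Solving: σ_0 = 0, σ_1 = 12, σ_2 = 0.
On [2, 3], S'(x) = b_0 + 2c_0·(x - 2) + 3d_0·(x - 2)² with b_0 = Δ_0 - h_0(2σ_0 + σ_1)/6 = -8, c_0 = σ_0/2 = 0, d_0 = (σ_1 - σ_0)/(6h_0) = 2. So S'(2) = -8.

-8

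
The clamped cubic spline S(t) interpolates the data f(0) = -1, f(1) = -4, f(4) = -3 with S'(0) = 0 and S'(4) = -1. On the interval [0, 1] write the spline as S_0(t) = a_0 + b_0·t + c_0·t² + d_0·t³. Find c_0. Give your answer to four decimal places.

Write M_i for S''(x_i). With h_i = 1, 3 and divided differences Δ_i = -3, 1/3, the continuity of S' gives the tridiagonal system
  1·M_0 + 8·M_1 + 3·M_2 = 6(Δ_1 - Δ_0) = 20
Clamped end conditions give two more equations: 2h_0·M_0 + h_0·M_1 = 6(Δ_0 - S'(0)) = -18 and h_1·M_1 + 2h_1·M_2 = 6(S'(4) - Δ_1) = -8.
Hence M_0 = -47/4, M_1 = 11/2, M_2 = -49/12.
On [0, 1], with S_0(t) = a_0 + b_0·t + c_0·t² + d_0·t³: c_0 = M_0/2 = -47/8, d_0 = (M_1 - M_0)/(6h_0) = 23/8, b_0 = Δ_0 - h_0(2M_0 + M_1)/6 = 0.

-5.8750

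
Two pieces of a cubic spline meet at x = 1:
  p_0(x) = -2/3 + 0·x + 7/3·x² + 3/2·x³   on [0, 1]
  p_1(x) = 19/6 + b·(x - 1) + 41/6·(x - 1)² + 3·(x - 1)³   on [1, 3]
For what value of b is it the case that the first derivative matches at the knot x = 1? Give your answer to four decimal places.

9.1667

p_0'(x) = 0 + 14/3·x + 9/2·x², so p_0'(1) = 55/6. On the right, p_1'(1) = b, so b = 55/6.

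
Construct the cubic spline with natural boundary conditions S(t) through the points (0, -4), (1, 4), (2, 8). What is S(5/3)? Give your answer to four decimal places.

Write M_i for S''(x_i). With h_i = 1, 1 and divided differences Δ_i = 8, 4, the continuity of S' gives the tridiagonal system
  1·M_0 + 4·M_1 + 1·M_2 = 6(Δ_1 - Δ_0) = -24
Natural end conditions: M_0 = M_2 = 0.
Solving the tridiagonal system: M_0 = 0, M_1 = -6, M_2 = 0.
On [1, 2], S(t) = 4 + 6·(t - 1) - 3·(t - 1)² + 1·(t - 1)³.
With (t - 1) = 2/3: S(5/3) = 188/27.

6.9630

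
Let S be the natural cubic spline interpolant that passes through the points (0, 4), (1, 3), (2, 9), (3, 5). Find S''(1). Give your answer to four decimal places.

15.2000

Write M_i for S''(x_i). With h_i = 1, 1, 1 and divided differences Δ_i = -1, 6, -4, the continuity of S' gives the tridiagonal system
  1·M_0 + 4·M_1 + 1·M_2 = 6(Δ_1 - Δ_0) = 42
  1·M_1 + 4·M_2 + 1·M_3 = 6(Δ_2 - Δ_1) = -60
Natural end conditions: M_0 = M_3 = 0.
Forward elimination and back-substitution give M_0 = 0, M_1 = 76/5, M_2 = -94/5, M_3 = 0.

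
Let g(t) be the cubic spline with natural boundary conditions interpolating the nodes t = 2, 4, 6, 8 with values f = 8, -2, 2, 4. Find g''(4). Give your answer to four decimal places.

5.8000

Write σ_i for g''(x_i). With h_i = 2, 2, 2 and divided differences Δ_i = -5, 2, 1, the continuity of g' gives the tridiagonal system
  2·σ_0 + 8·σ_1 + 2·σ_2 = 6(Δ_1 - Δ_0) = 42
  2·σ_1 + 8·σ_2 + 2·σ_3 = 6(Δ_2 - Δ_1) = -6
Natural end conditions: σ_0 = σ_3 = 0.
Solving the tridiagonal system: σ_0 = 0, σ_1 = 29/5, σ_2 = -11/5, σ_3 = 0.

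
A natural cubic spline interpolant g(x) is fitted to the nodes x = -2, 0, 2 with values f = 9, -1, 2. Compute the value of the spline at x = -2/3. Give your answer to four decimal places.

Write m_i for g''(x_i). With h_i = 2, 2 and divided differences Δ_i = -5, 3/2, the continuity of g' gives the tridiagonal system
  2·m_0 + 8·m_1 + 2·m_2 = 6(Δ_1 - Δ_0) = 39
Natural end conditions: m_0 = m_2 = 0.
Solving: m_0 = 0, m_1 = 39/8, m_2 = 0.
On [-2, 0], g(x) = 9 - 53/8·(x + 2) + 0·(x + 2)² + 13/32·(x + 2)³.
With (x + 2) = 4/3: g(-2/3) = 61/54.

1.1296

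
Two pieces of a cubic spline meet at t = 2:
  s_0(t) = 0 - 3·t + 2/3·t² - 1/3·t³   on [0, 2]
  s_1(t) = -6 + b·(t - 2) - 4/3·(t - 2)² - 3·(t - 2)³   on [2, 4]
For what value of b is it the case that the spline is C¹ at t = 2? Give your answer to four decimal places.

-4.3333

s_0'(t) = -3 + 4/3·t - 1·t², so s_0'(2) = -13/3. On the right, s_1'(2) = b, so b = -13/3.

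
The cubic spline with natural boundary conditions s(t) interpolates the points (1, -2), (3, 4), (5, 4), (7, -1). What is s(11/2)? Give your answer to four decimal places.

3.0563

Write σ_i for s''(x_i). With h_i = 2, 2, 2 and divided differences Δ_i = 3, 0, -5/2, the continuity of s' gives the tridiagonal system
  2·σ_0 + 8·σ_1 + 2·σ_2 = 6(Δ_1 - Δ_0) = -18
  2·σ_1 + 8·σ_2 + 2·σ_3 = 6(Δ_2 - Δ_1) = -15
Natural end conditions: σ_0 = σ_3 = 0.
Solving: σ_0 = 0, σ_1 = -19/10, σ_2 = -7/5, σ_3 = 0.
On [5, 7], s(t) = 4 - 47/30·(t - 5) - 7/10·(t - 5)² + 7/60·(t - 5)³.
With (t - 5) = 1/2: s(11/2) = 489/160.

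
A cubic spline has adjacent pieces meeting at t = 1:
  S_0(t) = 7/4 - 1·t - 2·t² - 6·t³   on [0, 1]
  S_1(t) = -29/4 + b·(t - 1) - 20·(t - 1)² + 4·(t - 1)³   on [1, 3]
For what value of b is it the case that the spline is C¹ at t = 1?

-23

S_0'(t) = -1 - 4·t - 18·t², so S_0'(1) = -23. On the right, S_1'(1) = b, so b = -23.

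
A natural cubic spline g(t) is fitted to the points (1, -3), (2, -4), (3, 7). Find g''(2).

18

Put M_i = g'' at the i-th knot. Here h = (1, 1) and Δ = (-1, 11), so the interior equations h_(i-1)·M_(i-1) + 2(h_(i-1)+h_i)·M_i + h_i·M_(i+1) = 6(Δ_i − Δ_(i-1)) read
  1·M_0 + 4·M_1 + 1·M_2 = 6(Δ_1 - Δ_0) = 72
Natural end conditions: M_0 = M_2 = 0.
Forward elimination and back-substitution give M_0 = 0, M_1 = 18, M_2 = 0.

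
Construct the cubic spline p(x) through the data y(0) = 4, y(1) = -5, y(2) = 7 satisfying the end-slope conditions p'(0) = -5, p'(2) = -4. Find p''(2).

-79

Let M_i = p''(x_i). Step sizes h_i = 1, 1; slopes of the chords Δ_i = (y_(i+1) - y_i)/h_i = -9, 12.
  1·M_0 + 4·M_1 + 1·M_2 = 6(Δ_1 - Δ_0) = 126
Clamped end conditions give two more equations: 2h_0·M_0 + h_0·M_1 = 6(Δ_0 - p'(0)) = -24 and h_1·M_1 + 2h_1·M_2 = 6(p'(2) - Δ_1) = -96.
Solving the tridiagonal system: M_0 = -43, M_1 = 62, M_2 = -79.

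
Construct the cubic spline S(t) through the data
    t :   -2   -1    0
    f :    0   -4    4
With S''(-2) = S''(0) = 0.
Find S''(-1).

18

Write M_i for S''(x_i). With h_i = 1, 1 and divided differences Δ_i = -4, 8, the continuity of S' gives the tridiagonal system
  1·M_0 + 4·M_1 + 1·M_2 = 6(Δ_1 - Δ_0) = 72
Natural end conditions: M_0 = M_2 = 0.
Hence M_0 = 0, M_1 = 18, M_2 = 0.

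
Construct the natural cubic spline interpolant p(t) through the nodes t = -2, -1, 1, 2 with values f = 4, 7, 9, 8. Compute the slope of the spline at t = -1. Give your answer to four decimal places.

Put σ_i = p'' at the i-th knot. Here h = (1, 2, 1) and Δ = (3, 1, -1), so the interior equations h_(i-1)·σ_(i-1) + 2(h_(i-1)+h_i)·σ_i + h_i·σ_(i+1) = 6(Δ_i − Δ_(i-1)) read
  1·σ_0 + 6·σ_1 + 2·σ_2 = 6(Δ_1 - Δ_0) = -12
  2·σ_1 + 6·σ_2 + 1·σ_3 = 6(Δ_2 - Δ_1) = -12
Natural end conditions: σ_0 = σ_3 = 0.
Forward elimination and back-substitution give σ_0 = 0, σ_1 = -3/2, σ_2 = -3/2, σ_3 = 0.
On [-1, 1], p'(t) = b_1 + 2c_1·(t + 1) + 3d_1·(t + 1)² with b_1 = Δ_1 - h_1(2σ_1 + σ_2)/6 = 5/2, c_1 = σ_1/2 = -3/4, d_1 = (σ_2 - σ_1)/(6h_1) = 0. So p'(-1) = 5/2.

2.5000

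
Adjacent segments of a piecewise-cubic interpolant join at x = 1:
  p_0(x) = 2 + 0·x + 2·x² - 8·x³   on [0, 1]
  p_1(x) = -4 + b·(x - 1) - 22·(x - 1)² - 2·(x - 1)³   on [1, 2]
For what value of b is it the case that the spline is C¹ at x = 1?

-20

p_0'(x) = 0 + 4·x - 24·x², so p_0'(1) = -20. On the right, p_1'(1) = b, so b = -20.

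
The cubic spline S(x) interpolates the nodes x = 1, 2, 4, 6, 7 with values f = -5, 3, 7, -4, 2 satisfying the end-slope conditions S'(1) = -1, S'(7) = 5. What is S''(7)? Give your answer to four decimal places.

-10.8864

Put M_i = S'' at the i-th knot. Here h = (1, 2, 2, 1) and Δ = (8, 2, -11/2, 6), so the interior equations h_(i-1)·M_(i-1) + 2(h_(i-1)+h_i)·M_i + h_i·M_(i+1) = 6(Δ_i − Δ_(i-1)) read
  1·M_0 + 6·M_1 + 2·M_2 = 6(Δ_1 - Δ_0) = -36
  2·M_1 + 8·M_2 + 2·M_3 = 6(Δ_2 - Δ_1) = -45
  2·M_2 + 6·M_3 + 1·M_4 = 6(Δ_3 - Δ_2) = 69
Clamped end conditions give two more equations: 2h_0·M_0 + h_0·M_1 = 6(Δ_0 - S'(1)) = 54 and h_3·M_3 + 2h_3·M_4 = 6(S'(7) - Δ_3) = -6.
Forward elimination and back-substitution give M_0 = 1381/44, M_1 = -193/22, M_2 = -59/8, M_3 = 347/22, M_4 = -479/44.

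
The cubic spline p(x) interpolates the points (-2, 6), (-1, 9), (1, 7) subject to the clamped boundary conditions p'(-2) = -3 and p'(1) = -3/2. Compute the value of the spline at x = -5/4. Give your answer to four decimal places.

7.8633

Write M_i for p''(x_i). With h_i = 1, 2 and divided differences Δ_i = 3, -1, the continuity of p' gives the tridiagonal system
  1·M_0 + 6·M_1 + 2·M_2 = 6(Δ_1 - Δ_0) = -24
Clamped end conditions give two more equations: 2h_0·M_0 + h_0·M_1 = 6(Δ_0 - p'(-2)) = 36 and h_1·M_1 + 2h_1·M_2 = 6(p'(1) - Δ_1) = -3.
Forward elimination and back-substitution give M_0 = 45/2, M_1 = -9, M_2 = 15/4.
On [-2, -1], p(x) = 6 - 3·(x + 2) + 45/4·(x + 2)² - 21/4·(x + 2)³.
With (x + 2) = 3/4: p(-5/4) = 2013/256.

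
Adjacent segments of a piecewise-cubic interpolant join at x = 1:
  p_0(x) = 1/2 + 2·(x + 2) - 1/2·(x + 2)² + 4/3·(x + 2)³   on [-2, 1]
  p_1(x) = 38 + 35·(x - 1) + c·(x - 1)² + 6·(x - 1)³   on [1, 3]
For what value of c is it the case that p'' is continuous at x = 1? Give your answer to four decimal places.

11.5000

p_0''(x) = -1 + 8·(x + 2), so p_0''(1) = 23. On the right, p_1''(1) = 2c, so c = 23/2.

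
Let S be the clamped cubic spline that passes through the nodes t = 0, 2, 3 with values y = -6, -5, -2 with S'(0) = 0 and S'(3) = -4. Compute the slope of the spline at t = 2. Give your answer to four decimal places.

With M_i denoting the second derivative at x_i, h_i = 2, 1, and Δ_i = (y_(i+1) − y_i)/h_i = 1/2, 3:
  2·M_0 + 6·M_1 + 1·M_2 = 6(Δ_1 - Δ_0) = 15
Clamped end conditions give two more equations: 2h_0·M_0 + h_0·M_1 = 6(Δ_0 - S'(0)) = 3 and h_1·M_1 + 2h_1·M_2 = 6(S'(3) - Δ_1) = -42.
Solving the tridiagonal system: M_0 = -37/12, M_1 = 23/3, M_2 = -149/6.
On [2, 3], S'(t) = b_1 + 2c_1·(t - 2) + 3d_1·(t - 2)² with b_1 = Δ_1 - h_1(2M_1 + M_2)/6 = 55/12, c_1 = M_1/2 = 23/6, d_1 = (M_2 - M_1)/(6h_1) = -65/12. So S'(2) = 55/12.

4.5833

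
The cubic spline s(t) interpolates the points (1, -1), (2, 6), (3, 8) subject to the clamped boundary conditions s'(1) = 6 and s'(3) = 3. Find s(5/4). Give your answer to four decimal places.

With M_i denoting the second derivative at x_i, h_i = 1, 1, and Δ_i = (y_(i+1) − y_i)/h_i = 7, 2:
  1·M_0 + 4·M_1 + 1·M_2 = 6(Δ_1 - Δ_0) = -30
Clamped end conditions give two more equations: 2h_0·M_0 + h_0·M_1 = 6(Δ_0 - s'(1)) = 6 and h_1·M_1 + 2h_1·M_2 = 6(s'(3) - Δ_1) = 6.
Solving the tridiagonal system: M_0 = 9, M_1 = -12, M_2 = 9.
On [1, 2], s(t) = -1 + 6·(t - 1) + 9/2·(t - 1)² - 7/2·(t - 1)³.
With (t - 1) = 1/4: s(5/4) = 93/128.

0.7266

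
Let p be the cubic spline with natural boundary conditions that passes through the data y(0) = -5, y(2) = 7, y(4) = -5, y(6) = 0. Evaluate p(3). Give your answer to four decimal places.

Let m_i = p''(x_i). Step sizes h_i = 2, 2, 2; slopes of the chords Δ_i = (y_(i+1) - y_i)/h_i = 6, -6, 5/2.
  2·m_0 + 8·m_1 + 2·m_2 = 6(Δ_1 - Δ_0) = -72
  2·m_1 + 8·m_2 + 2·m_3 = 6(Δ_2 - Δ_1) = 51
Natural end conditions: m_0 = m_3 = 0.
Solving: m_0 = 0, m_1 = -113/10, m_2 = 46/5, m_3 = 0.
On [2, 4], p(x) = 7 - 23/15·(x - 2) - 113/20·(x - 2)² + 41/24·(x - 2)³.
With (x - 2) = 1: p(3) = 61/40.

1.5250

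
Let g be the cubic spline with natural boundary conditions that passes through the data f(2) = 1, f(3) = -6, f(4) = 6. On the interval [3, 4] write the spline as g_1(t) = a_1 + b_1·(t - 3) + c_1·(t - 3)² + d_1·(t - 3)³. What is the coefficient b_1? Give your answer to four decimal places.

2.5000

With M_i denoting the second derivative at x_i, h_i = 1, 1, and Δ_i = (y_(i+1) − y_i)/h_i = -7, 12:
  1·M_0 + 4·M_1 + 1·M_2 = 6(Δ_1 - Δ_0) = 114
Natural end conditions: M_0 = M_2 = 0.
Hence M_0 = 0, M_1 = 57/2, M_2 = 0.
On [3, 4], with g_1(t) = a_1 + b_1·(t - 3) + c_1·(t - 3)² + d_1·(t - 3)³: c_1 = M_1/2 = 57/4, d_1 = (M_2 - M_1)/(6h_1) = -19/4, b_1 = Δ_1 - h_1(2M_1 + M_2)/6 = 5/2.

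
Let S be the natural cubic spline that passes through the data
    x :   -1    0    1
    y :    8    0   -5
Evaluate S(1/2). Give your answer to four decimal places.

-2.7813

Write M_i for S''(x_i). With h_i = 1, 1 and divided differences Δ_i = -8, -5, the continuity of S' gives the tridiagonal system
  1·M_0 + 4·M_1 + 1·M_2 = 6(Δ_1 - Δ_0) = 18
Natural end conditions: M_0 = M_2 = 0.
Hence M_0 = 0, M_1 = 9/2, M_2 = 0.
On [0, 1], S(x) = 0 - 13/2·x + 9/4·x² - 3/4·x³.
With x = 1/2: S(1/2) = -89/32.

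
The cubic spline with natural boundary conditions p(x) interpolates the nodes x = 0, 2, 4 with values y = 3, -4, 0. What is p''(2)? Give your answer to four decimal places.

4.1250

Put M_i = p'' at the i-th knot. Here h = (2, 2) and Δ = (-7/2, 2), so the interior equations h_(i-1)·M_(i-1) + 2(h_(i-1)+h_i)·M_i + h_i·M_(i+1) = 6(Δ_i − Δ_(i-1)) read
  2·M_0 + 8·M_1 + 2·M_2 = 6(Δ_1 - Δ_0) = 33
Natural end conditions: M_0 = M_2 = 0.
Hence M_0 = 0, M_1 = 33/8, M_2 = 0.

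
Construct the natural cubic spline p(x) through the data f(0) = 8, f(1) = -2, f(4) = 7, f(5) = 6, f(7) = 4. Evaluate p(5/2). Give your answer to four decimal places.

-0.1937

Write M_i for p''(x_i). With h_i = 1, 3, 1, 2 and divided differences Δ_i = -10, 3, -1, -1, the continuity of p' gives the tridiagonal system
  1·M_0 + 8·M_1 + 3·M_2 = 6(Δ_1 - Δ_0) = 78
  3·M_1 + 8·M_2 + 1·M_3 = 6(Δ_2 - Δ_1) = -24
  1·M_2 + 6·M_3 + 2·M_4 = 6(Δ_3 - Δ_2) = 0
Natural end conditions: M_0 = M_4 = 0.
Solving: M_0 = 0, M_1 = 2049/161, M_2 = -1278/161, M_3 = 213/161, M_4 = 0.
On [1, 4], p(x) = -2 - 927/161·(x - 1) + 2049/322·(x - 1)² - 1109/966·(x - 1)³.
With (x - 1) = 3/2: p(5/2) = -499/2576.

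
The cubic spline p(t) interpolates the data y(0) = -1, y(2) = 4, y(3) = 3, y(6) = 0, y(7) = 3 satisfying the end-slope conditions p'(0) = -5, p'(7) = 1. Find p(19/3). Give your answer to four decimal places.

Let M_i = p''(x_i). Step sizes h_i = 2, 1, 3, 1; slopes of the chords Δ_i = (y_(i+1) - y_i)/h_i = 5/2, -1, -1, 3.
  2·M_0 + 6·M_1 + 1·M_2 = 6(Δ_1 - Δ_0) = -21
  1·M_1 + 8·M_2 + 3·M_3 = 6(Δ_2 - Δ_1) = 0
  3·M_2 + 8·M_3 + 1·M_4 = 6(Δ_3 - Δ_2) = 24
Clamped end conditions give two more equations: 2h_0·M_0 + h_0·M_1 = 6(Δ_0 - p'(0)) = 45 and h_3·M_3 + 2h_3·M_4 = 6(p'(7) - Δ_3) = -12.
Forward elimination and back-substitution give M_0 = 311/20, M_1 = -43/5, M_2 = -1/2, M_3 = 21/5, M_4 = -81/10.
On [6, 7], p(t) = 0 + 59/20·(t - 6) + 21/10·(t - 6)² - 41/20·(t - 6)³.
With (t - 6) = 1/3: p(19/3) = 154/135.

1.1407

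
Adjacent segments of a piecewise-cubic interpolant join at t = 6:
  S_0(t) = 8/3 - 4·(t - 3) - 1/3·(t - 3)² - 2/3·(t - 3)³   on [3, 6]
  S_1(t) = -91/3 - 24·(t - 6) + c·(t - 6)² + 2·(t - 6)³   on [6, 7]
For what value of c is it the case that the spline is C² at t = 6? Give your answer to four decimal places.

-6.3333

S_0''(t) = -2/3 - 4·(t - 3), so S_0''(6) = -38/3. On the right, S_1''(6) = 2c, so c = -19/3.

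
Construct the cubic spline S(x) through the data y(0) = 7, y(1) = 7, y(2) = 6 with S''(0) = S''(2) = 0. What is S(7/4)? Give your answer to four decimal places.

6.3086

Let M_i = S''(x_i). Step sizes h_i = 1, 1; slopes of the chords Δ_i = (y_(i+1) - y_i)/h_i = 0, -1.
  1·M_0 + 4·M_1 + 1·M_2 = 6(Δ_1 - Δ_0) = -6
Natural end conditions: M_0 = M_2 = 0.
Solving the tridiagonal system: M_0 = 0, M_1 = -3/2, M_2 = 0.
On [1, 2], S(x) = 7 - 1/2·(x - 1) - 3/4·(x - 1)² + 1/4·(x - 1)³.
With (x - 1) = 3/4: S(7/4) = 1615/256.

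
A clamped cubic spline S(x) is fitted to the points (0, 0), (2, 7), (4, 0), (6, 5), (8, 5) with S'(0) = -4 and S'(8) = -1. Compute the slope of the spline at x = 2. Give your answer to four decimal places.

1.4375

Let M_i = S''(x_i). Step sizes h_i = 2, 2, 2, 2; slopes of the chords Δ_i = (y_(i+1) - y_i)/h_i = 7/2, -7/2, 5/2, 0.
  2·M_0 + 8·M_1 + 2·M_2 = 6(Δ_1 - Δ_0) = -42
  2·M_1 + 8·M_2 + 2·M_3 = 6(Δ_2 - Δ_1) = 36
  2·M_2 + 8·M_3 + 2·M_4 = 6(Δ_3 - Δ_2) = -15
Clamped end conditions give two more equations: 2h_0·M_0 + h_0·M_1 = 6(Δ_0 - S'(0)) = 45 and h_3·M_3 + 2h_3·M_4 = 6(S'(8) - Δ_3) = -6.
Forward elimination and back-substitution give M_0 = 273/16, M_1 = -93/8, M_2 = 135/16, M_3 = -33/8, M_4 = 9/16.
On [2, 4], S'(x) = b_1 + 2c_1·(x - 2) + 3d_1·(x - 2)² with b_1 = Δ_1 - h_1(2M_1 + M_2)/6 = 23/16, c_1 = M_1/2 = -93/16, d_1 = (M_2 - M_1)/(6h_1) = 107/64. So S'(2) = 23/16.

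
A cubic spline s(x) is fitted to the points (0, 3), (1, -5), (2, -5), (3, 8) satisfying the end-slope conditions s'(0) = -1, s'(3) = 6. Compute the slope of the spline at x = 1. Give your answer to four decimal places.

-8.3333

Put m_i = s'' at the i-th knot. Here h = (1, 1, 1) and Δ = (-8, 0, 13), so the interior equations h_(i-1)·m_(i-1) + 2(h_(i-1)+h_i)·m_i + h_i·m_(i+1) = 6(Δ_i − Δ_(i-1)) read
  1·m_0 + 4·m_1 + 1·m_2 = 6(Δ_1 - Δ_0) = 48
  1·m_1 + 4·m_2 + 1·m_3 = 6(Δ_2 - Δ_1) = 78
Clamped end conditions give two more equations: 2h_0·m_0 + h_0·m_1 = 6(Δ_0 - s'(0)) = -42 and h_2·m_2 + 2h_2·m_3 = 6(s'(3) - Δ_2) = -42.
Forward elimination and back-substitution give m_0 = -82/3, m_1 = 38/3, m_2 = 74/3, m_3 = -100/3.
On [1, 2], s'(x) = b_1 + 2c_1·(x - 1) + 3d_1·(x - 1)² with b_1 = Δ_1 - h_1(2m_1 + m_2)/6 = -25/3, c_1 = m_1/2 = 19/3, d_1 = (m_2 - m_1)/(6h_1) = 2. So s'(1) = -25/3.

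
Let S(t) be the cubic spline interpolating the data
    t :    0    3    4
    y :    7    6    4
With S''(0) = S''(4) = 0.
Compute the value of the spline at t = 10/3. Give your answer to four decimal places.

With M_i denoting the second derivative at x_i, h_i = 3, 1, and Δ_i = (y_(i+1) − y_i)/h_i = -1/3, -2:
  3·M_0 + 8·M_1 + 1·M_2 = 6(Δ_1 - Δ_0) = -10
Natural end conditions: M_0 = M_2 = 0.
Solving: M_0 = 0, M_1 = -5/4, M_2 = 0.
On [3, 4], S(t) = 6 - 19/12·(t - 3) - 5/8·(t - 3)² + 5/24·(t - 3)³.
With (t - 3) = 1/3: S(10/3) = 1753/324.

5.4105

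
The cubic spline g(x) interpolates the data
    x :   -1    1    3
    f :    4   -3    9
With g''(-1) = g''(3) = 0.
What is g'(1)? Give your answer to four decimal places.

1.2500

Put M_i = g'' at the i-th knot. Here h = (2, 2) and Δ = (-7/2, 6), so the interior equations h_(i-1)·M_(i-1) + 2(h_(i-1)+h_i)·M_i + h_i·M_(i+1) = 6(Δ_i − Δ_(i-1)) read
  2·M_0 + 8·M_1 + 2·M_2 = 6(Δ_1 - Δ_0) = 57
Natural end conditions: M_0 = M_2 = 0.
Hence M_0 = 0, M_1 = 57/8, M_2 = 0.
On [1, 3], g'(x) = b_1 + 2c_1·(x - 1) + 3d_1·(x - 1)² with b_1 = Δ_1 - h_1(2M_1 + M_2)/6 = 5/4, c_1 = M_1/2 = 57/16, d_1 = (M_2 - M_1)/(6h_1) = -19/32. So g'(1) = 5/4.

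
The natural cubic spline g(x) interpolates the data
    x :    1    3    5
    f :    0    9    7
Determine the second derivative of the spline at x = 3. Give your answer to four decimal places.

-4.1250

With M_i denoting the second derivative at x_i, h_i = 2, 2, and Δ_i = (y_(i+1) − y_i)/h_i = 9/2, -1:
  2·M_0 + 8·M_1 + 2·M_2 = 6(Δ_1 - Δ_0) = -33
Natural end conditions: M_0 = M_2 = 0.
Hence M_0 = 0, M_1 = -33/8, M_2 = 0.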